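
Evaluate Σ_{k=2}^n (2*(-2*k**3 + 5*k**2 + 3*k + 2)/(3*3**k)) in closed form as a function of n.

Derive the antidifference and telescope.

S(n) = 3**(-n - 2)*(-3**n + 6*n**3 + 12*n**2 - 15)

Compute t_(k+1)/t_k: get (2*k**3 + k**2 - 7*k - 8)/(3*(2*k**3 - 5*k**2 - 3*k - 2)).
Gosper form: A/B · C(k+1)/C(k) with A=1/3, B=1, C=k**3 - 5*k**2/2 - 3*k/2 - 1.
Need (1/3)·f(k+1) − (1)·f(k) = k**3 - 5*k**2/2 - 3*k/2 - 1.
From deg A=0, deg B=0, deg C=3: d=3.
Match coefficients ⇒ f(k) = -3*(2*k**3 - 2*k**2 - 2*k - 3)/4.
Certificate R = B(k−1)f/C = -3*(2*k**3 - 2*k**2 - 2*k - 3)/(2*(2*k**3 - 5*k**2 - 3*k - 2)) gives s_k = (2*k**3 - 2*k**2 - 2*k - 3)/3**k.
Verify: 2*(-2*k**3 + 5*k**2 + 3*k + 2)/(3*3**k) matches t_k.
s_(n+1) = 3**(-n - 1)*(2*n**3 + 4*n**2 - 5) and s_(2) = 1/9, so S(n) = 3**(-n - 2)*(-3**n + 6*n**3 + 12*n**2 - 15).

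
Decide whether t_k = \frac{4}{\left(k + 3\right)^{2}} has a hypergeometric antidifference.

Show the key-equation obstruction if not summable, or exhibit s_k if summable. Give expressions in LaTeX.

Ratio r(k) = (k + 3)**2/(k + 4)**2.
Normal form (A,B,C) = (k**2 + 6*k + 9, k**2 + 8*k + 16, 1).
f must satisfy (k**2 + 6*k + 9)·f(k+1) − (k**2 + 6*k + 9)·f(k) = 1.
From deg A=2, deg B=2, deg C=0: d=0.
Generic f = c0 gives residual -1; -1 = 0 cannot hold, so t_k is not Gosper-summable.

No — key equation has no polynomial f.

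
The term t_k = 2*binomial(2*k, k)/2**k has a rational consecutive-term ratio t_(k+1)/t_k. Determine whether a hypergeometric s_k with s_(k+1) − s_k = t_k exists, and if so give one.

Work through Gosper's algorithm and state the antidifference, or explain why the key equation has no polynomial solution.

Ratio r(k) = (2*k + 1)/(k + 1).
Normal form (A,B,C) = (2*k + 1, k + 1, 1).
Key eq: (2*k + 1)·f(k+1) = (k)·f(k) + (1).
From deg A=1, deg B=1, deg C=0: d=-1.
Bound -1 < 0, so the key equation has no polynomial solution.

not Gosper-summable; s_k does not exist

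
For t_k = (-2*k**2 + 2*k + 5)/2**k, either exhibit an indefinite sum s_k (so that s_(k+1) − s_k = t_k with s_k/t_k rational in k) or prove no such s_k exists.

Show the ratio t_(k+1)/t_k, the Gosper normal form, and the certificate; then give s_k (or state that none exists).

s_k = 2*(2*k**2 + 2*k - 1)/2**k

Compute t_(k+1)/t_k: get (k**2 + k - 5/2)/(2*k**2 - 2*k - 5).
Gosper form: A/B · C(k+1)/C(k) with A=1/2, B=1, C=k**2 - k - 5/2.
f must satisfy (1/2)·f(k+1) − (1)·f(k) = k**2 - k - 5/2.
Degrees (0,0,2) ⇒ d ≤ 2.
Solving with deg f ≤ 2: f(k) = -2*k**2 - 2*k + 1.
Get s_k = R·t_k = 2*(2*k**2 + 2*k - 1)/2**k with R(k) = B(k−1)f(k)/C(k) = -2*(2*k**2 + 2*k - 1)/(2*k**2 - 2*k - 5).
s_(k+1) − s_k = (-2*k**2 + 2*k + 5)/2**k = t_k.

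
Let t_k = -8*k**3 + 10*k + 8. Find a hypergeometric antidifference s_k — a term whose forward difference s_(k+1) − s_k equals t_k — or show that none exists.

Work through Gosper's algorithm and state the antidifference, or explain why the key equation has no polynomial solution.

s_k = k*(-2*k**3 + 4*k**2 + 3*k + 3)

Step 1: r(k) = (5*k - 4*(k + 1)**3 + 9)/(-4*k**3 + 5*k + 4).
Factor: A=1; B=1; C=k**3 - 5*k/4 - 1.
Need (1)·f(k+1) − (1)·f(k) = k**3 - 5*k/4 - 1.
d = 4 from the (0,0,3) case.
A polynomial solution: f(k) = k*(2*k**3 - 4*k**2 - 3*k - 3)/8.
Certificate R = B(k−1)f/C = k*(2*k**3 - 4*k**2 - 3*k - 3)/(2*(4*k**3 - 5*k - 4)) gives s_k = k*(-2*k**3 + 4*k**2 + 3*k + 3).
Δs = -8*k**3 + 10*k + 8, as required.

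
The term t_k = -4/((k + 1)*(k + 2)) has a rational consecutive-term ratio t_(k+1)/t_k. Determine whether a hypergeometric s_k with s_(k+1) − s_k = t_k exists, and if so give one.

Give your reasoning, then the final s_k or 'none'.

Step 1: r(k) = (k + 1)/(k + 3).
A = k + 1, B = k + 3, C = 1.
Need (k + 1)·f(k+1) − (k + 2)·f(k) = 1.
Degrees (1,1,0) ⇒ d ≤ 1.
Solving with deg f ≤ 1: f(k) = k.
Then R = B(k−1)f/C = k*(k + 2), so s_k = R(k)·t_k = -4*k/(k + 1).
s_(k+1) − s_k = -4/(k**2 + 3*k + 2) = t_k.

s_k = -4*k/(k + 1)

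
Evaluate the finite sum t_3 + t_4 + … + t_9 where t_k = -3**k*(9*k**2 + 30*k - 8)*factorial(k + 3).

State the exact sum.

Step 1: r(k) = 3*(9*k**3 + 84*k**2 + 223*k + 124)/(9*k**2 + 30*k - 8).
Gosper form: A/B · C(k+1)/C(k) with A=3*k + 12, B=1, C=k**2 + 10*k/3 - 8/9.
Key eq: (3*k + 12)·f(k+1) = (1)·f(k) + (k**2 + 10*k/3 - 8/9).
d = 1 from the (1,0,2) case.
Solve for f: f(k) = (3*k - 4)/9 (degree 1 ≤ 1).
R(k) = B(k−1)·f(k)/C(k) = (3*k - 4)/(9*k**2 + 30*k - 8); s_k = R·t_k = -3**k*(3*k - 4)*factorial(k + 3).
Verify: -3**k*(9*k**2 + 30*k - 8)*factorial(k + 3) matches t_k.
Evaluate s at k=10 and k=3: -9560183131699200 and -97200; difference -9560183131602000.

Σ = -9560183131602000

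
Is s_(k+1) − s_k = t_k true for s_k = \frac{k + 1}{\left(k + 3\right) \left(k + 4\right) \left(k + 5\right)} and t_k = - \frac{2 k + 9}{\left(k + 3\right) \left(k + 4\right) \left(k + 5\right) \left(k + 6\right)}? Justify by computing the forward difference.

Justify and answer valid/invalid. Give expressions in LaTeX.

s_(k+1) = (k + 2)/((k + 4)*(k + 5)*(k + 6))
s_(k+1) − s_k = -2*k/(k**4 + 18*k**3 + 119*k**2 + 342*k + 360)
(s_(k+1) − s_k) − t_k = 9/(k**4 + 18*k**3 + 119*k**2 + 342*k + 360)

Invalid: residual \frac{9}{k^{4} + 18 k^{3} + 119 k^{2} + 342 k + 360} ≠ 0.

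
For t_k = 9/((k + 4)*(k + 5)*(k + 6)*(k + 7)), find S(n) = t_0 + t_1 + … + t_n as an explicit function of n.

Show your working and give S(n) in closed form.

The ratio is (k + 4)/(k + 8).
Factor: A=k + 4; B=k + 8; C=1.
Set up (k + 4)·f(k+1) − (k + 7)·f(k) − (1) = 0.
d = 3 from the (1,1,0) case.
A polynomial solution: f(k) = k*(k**2 + 15*k + 74)/360.
Get s_k = R·t_k = k*(k**2 + 15*k + 74)/(40*(k + 4)*(k + 5)*(k + 6)) with R(k) = B(k−1)f(k)/C(k) = k*(k + 7)*(k**2 + 15*k + 74)/360.
Δs = 9/(k**4 + 22*k**3 + 179*k**2 + 638*k + 840), as required.
s_(n+1) = (n**3 + 18*n**2 + 107*n + 90)/(40*(n**3 + 18*n**2 + 107*n + 210)) and s_(0) = 0, so S(n) = (n**3 + 18*n**2 + 107*n + 90)/(40*(n**3 + 18*n**2 + 107*n + 210)).

S(n) = (n**3 + 18*n**2 + 107*n + 90)/(40*(n**3 + 18*n**2 + 107*n + 210))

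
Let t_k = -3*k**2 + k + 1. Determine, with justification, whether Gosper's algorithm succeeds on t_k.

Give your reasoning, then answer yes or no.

Step 1: r(k) = (k - 3*(k + 1)**2 + 2)/(-3*k**2 + k + 1).
Take A(k)=1, B(k)=1, C(k)=k**2 - k/3 - 1/3.
f must satisfy (1)·f(k+1) − (1)·f(k) = k**2 - k/3 - 1/3.
Bound: deg f ≤ 3.
Solve for f: f(k) = k**2*(k - 2)/3 (degree 3 ≤ 3).
Certificate R = B(k−1)f/C = k**2*(k - 2)/(3*k**2 - k - 1) gives s_k = k**2*(2 - k).
Check: Δs_k = -3*k**2 + k + 1. ✓

Yes. s_k = k**2*(2 - k).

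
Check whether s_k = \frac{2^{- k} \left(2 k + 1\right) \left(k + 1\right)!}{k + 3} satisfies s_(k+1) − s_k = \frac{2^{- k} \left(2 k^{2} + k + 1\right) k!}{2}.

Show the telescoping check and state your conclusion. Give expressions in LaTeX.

Invalid: residual - \frac{2^{- k} \left(2 k^{3} + 7 k^{2} + 1\right) k!}{\left(k + 3\right) \left(k + 4\right)} ≠ 0.

s_(k+1) = (2*k + 3)*factorial(k + 2)/(2*2**k*(k + 4))
s_(k+1) − s_k = (2*k**3 + 9*k**2 + 9*k + 10)*factorial(k + 1)/(2*2**k*(k + 3)*(k + 4))
(s_(k+1) − s_k) − t_k = -(2*k**3 + 7*k**2 + 1)*factorial(k)/(2**k*(k + 3)*(k + 4))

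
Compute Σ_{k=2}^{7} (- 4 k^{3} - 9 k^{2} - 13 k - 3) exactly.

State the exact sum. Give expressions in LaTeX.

t_(k+1)/t_k = (4*k**3 + 21*k**2 + 43*k + 29)/(4*k**3 + 9*k**2 + 13*k + 3).
Gosper form: A/B · C(k+1)/C(k) with A=1, B=1, C=k**3 + 9*k**2/4 + 13*k/4 + 3/4.
Set up (1)·f(k+1) − (1)·f(k) − (k**3 + 9*k**2/4 + 13*k/4 + 3/4) = 0.
d = 4 from the (0,0,3) case.
Solving with deg f ≤ 4: f(k) = k*(k**3 + k**2 + 3*k - 2)/4.
Then R = B(k−1)f/C = k*(k**3 + k**2 + 3*k - 2)/(4*k**3 + 9*k**2 + 13*k + 3), so s_k = R(k)·t_k = k*(-k**3 - k**2 - 3*k + 2).
Δs = -4*k**3 - 9*k**2 - 13*k - 3, as required.
Telescoping: Σ = s_(8) − s_(2) = -4784 − (-32) = -4752.

Σ = -4752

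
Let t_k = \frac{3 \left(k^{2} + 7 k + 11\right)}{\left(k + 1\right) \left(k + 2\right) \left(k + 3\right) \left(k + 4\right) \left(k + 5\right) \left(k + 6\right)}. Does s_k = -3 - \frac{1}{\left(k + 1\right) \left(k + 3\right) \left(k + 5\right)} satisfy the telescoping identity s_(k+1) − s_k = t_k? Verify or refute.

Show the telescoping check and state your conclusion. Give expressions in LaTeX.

s_(k+1) = -3 - 1/((k + 2)*(k + 4)*(k + 6))
s_(k+1) − s_k = 3*(k**2 + 7*k + 11)/(k**6 + 21*k**5 + 175*k**4 + 735*k**3 + 1624*k**2 + 1764*k + 720)
(s_(k+1) − s_k) − t_k = 0

Valid — Δs_k = t_k.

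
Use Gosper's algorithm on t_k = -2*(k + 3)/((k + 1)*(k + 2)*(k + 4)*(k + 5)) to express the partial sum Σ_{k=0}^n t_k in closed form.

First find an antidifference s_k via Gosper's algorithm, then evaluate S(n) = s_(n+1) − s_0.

Compute t_(k+1)/t_k: get (k + 1)*(k + 4)**2/((k + 3)**2*(k + 6)).
Normal form (A,B,C) = (k + 1, k + 6, k**2 + 6*k + 9).
Set up (k + 1)·f(k+1) − (k + 5)·f(k) − (k**2 + 6*k + 9) = 0.
Degrees (1,1,2) ⇒ d ≤ 4.
Solve for f: f(k) = k*(k + 2)*(k + 3)*(k + 5)/8 (degree 4 ≤ 4).
So s_k = (B(k−1)f/C)·t_k = (k*(k + 2)*(k + 5)**2/(8*(k + 3)))·t_k = k*(-k - 5)/(4*(k**2 + 5*k + 4)).
Check: Δs_k = 2*(-k - 3)/(k**4 + 12*k**3 + 49*k**2 + 78*k + 40). ✓
Evaluate: s_(n+1) = (-n**2 - 7*n - 6)/(4*(n**2 + 7*n + 10)); subtract s_(0) = 0 ⇒ S(n) = (-n**2 - 7*n - 6)/(4*(n**2 + 7*n + 10)).

S(n) = (-n**2 - 7*n - 6)/(4*(n**2 + 7*n + 10))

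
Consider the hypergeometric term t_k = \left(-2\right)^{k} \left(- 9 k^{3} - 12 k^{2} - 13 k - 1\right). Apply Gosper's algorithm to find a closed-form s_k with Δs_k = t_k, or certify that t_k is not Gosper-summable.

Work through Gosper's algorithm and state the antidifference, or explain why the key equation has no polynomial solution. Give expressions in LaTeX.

Ratio r(k) = 2*(-9*k**3 - 39*k**2 - 64*k - 35)/(9*k**3 + 12*k**2 + 13*k + 1).
A = -2, B = 1, C = k**3 + 4*k**2/3 + 13*k/9 + 1/9.
Need (-2)·f(k+1) − (1)·f(k) = k**3 + 4*k**2/3 + 13*k/9 + 1/9.
d = 3 from the (0,0,3) case.
Coefficient equations give f(k) = -(3*k**3 - 2*k**2 + k - 1)/9.
Get s_k = R·t_k = (-2)**k*(3*k**3 - 2*k**2 + k - 1) with R(k) = B(k−1)f(k)/C(k) = -(3*k**3 - 2*k**2 + k - 1)/(9*k**3 + 12*k**2 + 13*k + 1).
s_(k+1) − s_k = (-2)**k*(-9*k**3 - 12*k**2 - 13*k - 1) = t_k.

s_k = \left(-2\right)^{k} \left(3 k^{3} - 2 k^{2} + k - 1\right)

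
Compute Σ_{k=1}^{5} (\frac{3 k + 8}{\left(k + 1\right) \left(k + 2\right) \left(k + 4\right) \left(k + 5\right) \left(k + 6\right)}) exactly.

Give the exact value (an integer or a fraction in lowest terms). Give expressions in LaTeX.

t_(k+1)/t_k = (k + 1)*(k + 4)*(3*k + 11)/((k + 3)*(k + 7)*(3*k + 8)).
Factor: A=k + 1; B=k + 7; C=k**2 + 17*k/3 + 8.
Solve (k + 1)·f(k+1) − (k + 6)·f(k) = k**2 + 17*k/3 + 8.
deg f ≤ 5 (via 1,1,2).
Solving with deg f ≤ 5: f(k) = k*(k + 2)*(k + 3)*(k**2 + 10*k + 29)/60.
Then R = B(k−1)f/C = k*(k + 2)*(k + 6)*(k**2 + 10*k + 29)/(20*(3*k + 8)), so s_k = R(k)·t_k = k*(k**2 + 10*k + 29)/(20*(k**3 + 10*k**2 + 29*k + 20)).
s_(k+1) − s_k = (3*k + 8)/(k**5 + 18*k**4 + 121*k**3 + 372*k**2 + 508*k + 240) = t_k.
Evaluate s at k=6 and k=1: 15/308 and 1/30; difference 71/4620.

Σ = 71/4620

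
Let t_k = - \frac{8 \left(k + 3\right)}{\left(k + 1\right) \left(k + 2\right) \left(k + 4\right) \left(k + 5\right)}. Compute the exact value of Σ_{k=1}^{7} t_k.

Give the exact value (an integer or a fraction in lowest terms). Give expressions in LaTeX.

Σ = -49/135

The ratio is (k + 1)*(k + 4)**2/((k + 3)**2*(k + 6)).
Take A(k)=k + 1, B(k)=k + 6, C(k)=k**2 + 6*k + 9.
Need (k + 1)·f(k+1) − (k + 5)·f(k) = k**2 + 6*k + 9.
Degrees (1,1,2) ⇒ d ≤ 4.
Solve for f: f(k) = k*(k + 2)*(k + 3)*(k + 5)/8 (degree 4 ≤ 4).
Certificate R = B(k−1)f/C = k*(k + 2)*(k + 5)**2/(8*(k + 3)) gives s_k = k*(-k - 5)/(k**2 + 5*k + 4).
s_(k+1) − s_k = 8*(-k - 3)/(k**4 + 12*k**3 + 49*k**2 + 78*k + 40) = t_k.
Telescoping: Σ = s_(8) − s_(1) = -26/27 − (-3/5) = -49/135.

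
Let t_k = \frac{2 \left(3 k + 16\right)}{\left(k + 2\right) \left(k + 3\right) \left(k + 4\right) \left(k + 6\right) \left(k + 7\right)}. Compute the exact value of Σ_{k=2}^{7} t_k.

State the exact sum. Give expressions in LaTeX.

Σ = 69/6160

The ratio is (k + 2)*(k + 6)*(3*k + 19)/((k + 5)*(k + 8)*(3*k + 16)).
Normal form (A,B,C) = (k + 2, k + 8, k**2 + 31*k/3 + 80/3).
Set up (k + 2)·f(k+1) − (k + 7)·f(k) − (k**2 + 31*k/3 + 80/3) = 0.
From deg A=1, deg B=1, deg C=2: d=5.
Solve for f: f(k) = k*(k + 4)*(k + 5)*(k**2 + 11*k + 36)/108 (degree 5 ≤ 5).
Then R = B(k−1)f/C = k*(k + 4)*(k + 7)*(k**2 + 11*k + 36)/(36*(3*k + 16)), so s_k = R(k)·t_k = k*(k**2 + 11*k + 36)/(18*(k**3 + 11*k**2 + 36*k + 36)).
Δs = 2*(3*k + 16)/(k**5 + 22*k**4 + 185*k**3 + 740*k**2 + 1404*k + 1008), as required.
Sum = s_(8) − s_(2); s_(8) = 188/3465, s_(2) = 31/720 ⇒ 69/6160.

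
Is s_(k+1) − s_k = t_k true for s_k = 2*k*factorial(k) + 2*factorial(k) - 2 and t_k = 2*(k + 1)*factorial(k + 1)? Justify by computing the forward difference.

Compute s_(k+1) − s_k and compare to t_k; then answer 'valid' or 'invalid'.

Valid: the claim telescopes to t_k.

s_(k+1) = 2*k**2*factorial(k) + 6*k*factorial(k) + 4*factorial(k) - 2
s_(k+1) − s_k = 2*(k + 1)*factorial(k + 1)
(s_(k+1) − s_k) − t_k = 0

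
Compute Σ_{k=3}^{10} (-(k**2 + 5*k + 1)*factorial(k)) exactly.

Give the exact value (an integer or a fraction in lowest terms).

Σ = -598751958

t_(k+1)/t_k = (k + 1)*(5*k + (k + 1)**2 + 6)/(k**2 + 5*k + 1).
Factor: A=k + 1; B=1; C=k**2 + 5*k + 1.
Key eq: (k + 1)·f(k+1) = (1)·f(k) + (k**2 + 5*k + 1).
From deg A=1, deg B=0, deg C=2: d=1.
Match coefficients ⇒ f(k) = k + 4.
R(k) = B(k−1)·f(k)/C(k) = (k + 4)/(k**2 + 5*k + 1); s_k = R·t_k = -(k + 4)*factorial(k).
Δs = -(k**2 + 5*k + 1)*factorial(k), as required.
Telescoping: Σ = s_(11) − s_(3) = -598752000 − (-42) = -598751958.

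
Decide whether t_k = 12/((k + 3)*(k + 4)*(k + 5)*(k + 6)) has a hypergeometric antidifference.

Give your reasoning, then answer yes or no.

Yes. s_k = k*(k**2 + 12*k + 47)/(15*(k + 3)*(k + 4)*(k + 5)).

t_(k+1)/t_k = (k + 3)/(k + 7).
Gosper form: A/B · C(k+1)/C(k) with A=k + 3, B=k + 7, C=1.
Need (k + 3)·f(k+1) − (k + 6)·f(k) = 1.
d = 3 from the (1,1,0) case.
Match coefficients ⇒ f(k) = k*(k**2 + 12*k + 47)/180.
Then R = B(k−1)f/C = k*(k + 6)*(k**2 + 12*k + 47)/180, so s_k = R(k)·t_k = k*(k**2 + 12*k + 47)/(15*(k + 3)*(k + 4)*(k + 5)).
Verify: 12/(k**4 + 18*k**3 + 119*k**2 + 342*k + 360) matches t_k.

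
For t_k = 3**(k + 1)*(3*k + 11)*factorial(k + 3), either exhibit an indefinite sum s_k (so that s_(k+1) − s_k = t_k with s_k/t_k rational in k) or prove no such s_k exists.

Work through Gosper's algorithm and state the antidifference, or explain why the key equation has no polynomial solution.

Step 1: r(k) = 3*(k + 4)*(3*k + 14)/(3*k + 11).
Factor: A=3*k + 12; B=1; C=k + 11/3.
Key eq: (3*k + 12)·f(k+1) = (1)·f(k) + (k + 11/3).
deg f ≤ 0 (via 1,0,1).
A polynomial solution: f(k) = 1/3.
Certificate R = B(k−1)f/C = 1/(3*k + 11) gives s_k = 3**(k + 1)*factorial(k + 3).
s_(k+1) − s_k = 3**(k + 1)*(3*k + 11)*factorial(k + 3) = t_k.

s_k = 3**(k + 1)*factorial(k + 3)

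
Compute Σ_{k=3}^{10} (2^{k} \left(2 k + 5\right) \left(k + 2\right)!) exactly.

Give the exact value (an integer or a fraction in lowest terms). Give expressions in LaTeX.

r(k) = 2*(k + 3)*(2*k + 7)/(2*k + 5) after simplifying.
Take A(k)=2*k + 6, B(k)=1, C(k)=k + 5/2.
Need (2*k + 6)·f(k+1) − (1)·f(k) = k + 5/2.
From deg A=1, deg B=0, deg C=1: d=0.
Coefficient equations give f(k) = 1/2.
Certificate R = B(k−1)f/C = 1/(2*k + 5) gives s_k = 2**k*factorial(k + 2).
Δs = 2**k*(2*k + 5)*factorial(k + 2), as required.
Sum = s_(11) − s_(3); s_(11) = 12752938598400, s_(3) = 960 ⇒ 12752938597440.

Σ = 12752938597440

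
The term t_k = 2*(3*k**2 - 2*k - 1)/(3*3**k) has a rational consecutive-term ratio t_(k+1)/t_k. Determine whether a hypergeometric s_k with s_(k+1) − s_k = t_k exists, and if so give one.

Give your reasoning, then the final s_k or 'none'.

s_k = (-3*k**2 - k - 1)/3**k

t_(k+1)/t_k = k*(3*k + 4)/(3*(3*k**2 - 2*k - 1)).
Factor: A=1/3; B=1; C=k**2 - 2*k/3 - 1/3.
f must satisfy (1/3)·f(k+1) − (1)·f(k) = k**2 - 2*k/3 - 1/3.
From deg A=0, deg B=0, deg C=2: d=2.
Solving with deg f ≤ 2: f(k) = -(3*k**2 + k + 1)/2.
Get s_k = R·t_k = (-3*k**2 - k - 1)/3**k with R(k) = B(k−1)f(k)/C(k) = -3*(3*k**2 + k + 1)/(2*(k - 1)*(3*k + 1)).
Check: Δs_k = 2*(3*k**2 - 2*k - 1)/(3*3**k). ✓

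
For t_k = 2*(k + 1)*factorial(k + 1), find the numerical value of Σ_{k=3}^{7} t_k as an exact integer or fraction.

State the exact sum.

Ratio r(k) = (k + 2)**2/(k + 1).
Take A(k)=k + 2, B(k)=1, C(k)=k + 1.
Solve (k + 2)·f(k+1) − (1)·f(k) = k + 1.
Degrees (1,0,1) ⇒ d ≤ 0.
Match coefficients ⇒ f(k) = 1.
Certificate R = B(k−1)f/C = 1/(k + 1) gives s_k = 2*factorial(k + 1).
Check: Δs_k = 2*(k + 1)*factorial(k + 1). ✓
Sum = s_(8) − s_(3); s_(8) = 725760, s_(3) = 48 ⇒ 725712.

Σ = 725712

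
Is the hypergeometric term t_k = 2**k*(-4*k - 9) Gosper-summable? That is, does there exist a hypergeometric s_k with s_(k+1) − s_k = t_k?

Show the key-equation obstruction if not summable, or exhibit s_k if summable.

Yes. s_k = 2**k*(-4*k - 1).

t_(k+1)/t_k = 2*(4*k + 13)/(4*k + 9).
Factor: A=2; B=1; C=k + 9/4.
Set up (2)·f(k+1) − (1)·f(k) − (k + 9/4) = 0.
d = 1 from the (0,0,1) case.
A polynomial solution: f(k) = (4*k + 1)/4.
So s_k = (B(k−1)f/C)·t_k = ((4*k + 1)/(4*k + 9))·t_k = 2**k*(-4*k - 1).
Verify: 2**k*(-4*k - 9) matches t_k.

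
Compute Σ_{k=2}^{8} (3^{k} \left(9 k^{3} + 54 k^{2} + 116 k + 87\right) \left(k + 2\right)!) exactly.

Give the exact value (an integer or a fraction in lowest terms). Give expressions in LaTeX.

Σ = 221562429575832

Step 1: r(k) = 3*(9*k**4 + 108*k**3 + 494*k**2 + 1019*k + 798)/(9*k**3 + 54*k**2 + 116*k + 87).
Gosper form: A/B · C(k+1)/C(k) with A=3*k + 9, B=1, C=k**3 + 6*k**2 + 116*k/9 + 29/3.
Set up (3*k + 9)·f(k+1) − (1)·f(k) − (k**3 + 6*k**2 + 116*k/9 + 29/3) = 0.
d = 2 from the (1,0,3) case.
Solve for f: f(k) = (3*k**2 + 4*k + 3)/9 (degree 2 ≤ 2).
R(k) = B(k−1)·f(k)/C(k) = (3*k**2 + 4*k + 3)/(9*k**3 + 54*k**2 + 116*k + 87); s_k = R·t_k = 3**k*(3*k**2 + 4*k + 3)*factorial(k + 2).
Verify: 3**k*(9*k**3 + 54*k**2 + 116*k + 87)*factorial(k + 2) matches t_k.
Sum = s_(9) − s_(2); s_(9) = 221562429580800, s_(2) = 4968 ⇒ 221562429575832.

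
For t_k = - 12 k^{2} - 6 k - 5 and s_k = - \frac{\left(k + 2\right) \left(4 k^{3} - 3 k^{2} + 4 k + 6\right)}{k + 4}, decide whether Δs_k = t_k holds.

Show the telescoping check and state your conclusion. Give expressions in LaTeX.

Invalid: residual \frac{2 \left(8 k^{3} + 57 k^{2} + 25 k + 14\right)}{k^{2} + 9 k + 20} ≠ 0.

s_(k+1) = (-4*k**4 - 21*k**3 - 37*k**2 - 41*k - 33)/(k + 5)
s_(k+1) − s_k = (-12*k**4 - 98*k**3 - 185*k**2 - 115*k - 72)/(k**2 + 9*k + 20)
(s_(k+1) − s_k) − t_k = 2*(8*k**3 + 57*k**2 + 25*k + 14)/(k**2 + 9*k + 20)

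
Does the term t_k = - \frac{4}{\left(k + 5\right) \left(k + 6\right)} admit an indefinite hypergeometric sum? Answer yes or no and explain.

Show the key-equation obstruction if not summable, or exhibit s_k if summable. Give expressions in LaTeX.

r(k) = (k + 5)/(k + 7) after simplifying.
Gosper form: A/B · C(k+1)/C(k) with A=k + 5, B=k + 7, C=1.
Key eq: (k + 5)·f(k+1) = (k + 6)·f(k) + (1).
Degrees (1,1,0) ⇒ d ≤ 1.
A polynomial solution: f(k) = k/5.
Get s_k = R·t_k = -4*k/(5*k + 25) with R(k) = B(k−1)f(k)/C(k) = k*(k + 6)/5.
s_(k+1) − s_k = -4/(k**2 + 11*k + 30) = t_k.

Yes. s_k = - \frac{4 k}{5 k + 25}.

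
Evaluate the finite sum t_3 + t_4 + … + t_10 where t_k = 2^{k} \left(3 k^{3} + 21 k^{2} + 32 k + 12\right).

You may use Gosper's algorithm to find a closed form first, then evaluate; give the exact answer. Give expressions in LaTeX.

Σ = 8957072

r(k) = 2*(3*k**3 + 30*k**2 + 83*k + 68)/(3*k**3 + 21*k**2 + 32*k + 12) after simplifying.
Take A(k)=2, B(k)=1, C(k)=k**3 + 7*k**2 + 32*k/3 + 4.
Solve (2)·f(k+1) − (1)·f(k) = k**3 + 7*k**2 + 32*k/3 + 4.
Bound: deg f ≤ 3.
A polynomial solution: f(k) = (3*k**3 + 3*k**2 + 2*k - 4)/3.
Certificate R = B(k−1)f/C = (3*k**3 + 3*k**2 + 2*k - 4)/(3*k**3 + 21*k**2 + 32*k + 12) gives s_k = 2**k*(3*k**3 + 3*k**2 + 2*k - 4).
s_(k+1) − s_k = 2**k*(3*k**3 + 21*k**2 + 32*k + 12) = t_k.
Telescoping: Σ = s_(11) − s_(3) = 8957952 − (880) = 8957072.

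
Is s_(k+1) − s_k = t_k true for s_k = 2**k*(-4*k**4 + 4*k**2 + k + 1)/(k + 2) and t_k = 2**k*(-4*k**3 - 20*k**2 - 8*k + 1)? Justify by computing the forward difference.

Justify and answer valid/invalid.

s_(k+1) = 2**(k + 1)*(k - 4*(k + 1)**4 + 4*(k + 1)**2 + 2)/(k + 3)
s_(k+1) − s_k = 2**k*(-4*k**5 - 36*k**4 - 108*k**3 - 107*k**2 - 28*k + 5)/(k**2 + 5*k + 6)
(s_(k+1) − s_k) − t_k = 2**k*(4*k**4 + 24*k**3 + 52*k**2 + 15*k - 1)/(k**2 + 5*k + 6)

Invalid: residual 2**k*(4*k**4 + 24*k**3 + 52*k**2 + 15*k - 1)/(k**2 + 5*k + 6) ≠ 0.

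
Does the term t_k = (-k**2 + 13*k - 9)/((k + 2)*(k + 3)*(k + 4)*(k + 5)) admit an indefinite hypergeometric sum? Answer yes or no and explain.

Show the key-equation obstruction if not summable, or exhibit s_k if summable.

Yes. s_k = k*(-k**2 + 15*k - 122)/(24*(k + 2)*(k + 3)*(k + 4)).

Compute t_(k+1)/t_k: get -(k + 2)*(13*k - (k + 1)**2 + 4)/((k + 6)*(k**2 - 13*k + 9)).
Factor: A=k + 2; B=k + 6; C=k**2 - 13*k + 9.
Key eq: (k + 2)·f(k+1) = (k + 5)·f(k) + (k**2 - 13*k + 9).
Bound: deg f ≤ 3.
Coefficient equations give f(k) = k*(k**2 - 15*k + 122)/24.
Certificate R = B(k−1)f/C = k*(k + 5)*(k**2 - 15*k + 122)/(24*(k**2 - 13*k + 9)) gives s_k = k*(-k**2 + 15*k - 122)/(24*(k + 2)*(k + 3)*(k + 4)).
Δs = (-k**2 + 13*k - 9)/(k**4 + 14*k**3 + 71*k**2 + 154*k + 120), as required.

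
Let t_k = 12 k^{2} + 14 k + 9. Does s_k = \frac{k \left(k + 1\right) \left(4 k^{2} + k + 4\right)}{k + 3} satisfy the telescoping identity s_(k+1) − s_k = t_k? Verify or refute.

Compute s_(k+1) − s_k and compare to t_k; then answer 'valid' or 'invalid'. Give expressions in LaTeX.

s_(k+1) = (k + 1)*(k + 2)*(k + 4*(k + 1)**2 + 5)/(k + 4)
s_(k+1) − s_k = (12*k**4 + 82*k**3 + 153*k**2 + 137*k + 54)/(k**2 + 7*k + 12)
(s_(k+1) − s_k) − t_k = 2*(-8*k**3 - 49*k**2 - 47*k - 27)/(k**2 + 7*k + 12)

Invalid: residual \frac{2 \left(- 8 k^{3} - 49 k^{2} - 47 k - 27\right)}{k^{2} + 7 k + 12} ≠ 0.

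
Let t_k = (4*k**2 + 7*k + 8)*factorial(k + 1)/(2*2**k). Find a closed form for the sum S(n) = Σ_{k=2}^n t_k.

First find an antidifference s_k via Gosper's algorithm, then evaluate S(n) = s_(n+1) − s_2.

S(n) = 2**(-n - 1)*(-33*2**n + 4*n**3*factorial(n) + 19*n**2*factorial(n) + 29*n*factorial(n) + 14*factorial(n))

Step 1: r(k) = (k + 2)*(7*k + 4*(k + 1)**2 + 15)/(2*(4*k**2 + 7*k + 8)).
Factor: A=k/2 + 1; B=1; C=k**2 + 7*k/4 + 2.
Need (k/2 + 1)·f(k+1) − (1)·f(k) = k**2 + 7*k/4 + 2.
deg f ≤ 1 (via 1,0,2).
Coefficient equations give f(k) = (4*k + 3)/2.
So s_k = (B(k−1)f/C)·t_k = (2*(4*k + 3)/(4*k**2 + 7*k + 8))·t_k = (4*k + 3)*factorial(k + 1)/2**k.
Δs = (4*k**2 + 7*k + 8)*factorial(k + 1)/(2*2**k), as required.
Σ_(k=2)^n t_k = s_(n+1) − s_(2) = (2**(-n - 1)*(4*n + 7)*factorial(n + 2)) − (33/2), i.e. 2**(-n - 1)*(-33*2**n + 4*n**3*factorial(n) + 19*n**2*factorial(n) + 29*n*factorial(n) + 14*factorial(n)).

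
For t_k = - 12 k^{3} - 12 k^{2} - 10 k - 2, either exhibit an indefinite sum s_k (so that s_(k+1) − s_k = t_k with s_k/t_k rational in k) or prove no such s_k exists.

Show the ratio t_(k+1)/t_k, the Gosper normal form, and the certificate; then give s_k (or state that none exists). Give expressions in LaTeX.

s_k = k \left(- 3 k^{3} + 2 k^{2} - 2 k + 1\right)

Ratio r(k) = (6*k**3 + 24*k**2 + 35*k + 18)/(6*k**3 + 6*k**2 + 5*k + 1).
Factor: A=1; B=1; C=k**3 + k**2 + 5*k/6 + 1/6.
Need (1)·f(k+1) − (1)·f(k) = k**3 + k**2 + 5*k/6 + 1/6.
d = 4 from the (0,0,3) case.
Solve for f: f(k) = k*(3*k**3 - 2*k**2 + 2*k - 1)/12 (degree 4 ≤ 4).
So s_k = (B(k−1)f/C)·t_k = (k*(3*k**3 - 2*k**2 + 2*k - 1)/(2*(6*k**3 + 6*k**2 + 5*k + 1)))·t_k = k*(-3*k**3 + 2*k**2 - 2*k + 1).
Verify: -12*k**3 - 12*k**2 - 10*k - 2 matches t_k.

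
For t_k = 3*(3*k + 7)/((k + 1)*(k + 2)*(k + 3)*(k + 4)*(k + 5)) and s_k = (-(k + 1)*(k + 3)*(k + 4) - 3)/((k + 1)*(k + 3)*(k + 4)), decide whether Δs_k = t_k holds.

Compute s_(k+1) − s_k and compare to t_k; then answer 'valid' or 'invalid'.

valid; difference matches t_k

s_(k+1) = (-(k + 2)*(k + 4)*(k + 5) - 3)/((k + 2)*(k + 4)*(k + 5))
s_(k+1) − s_k = 3*(3*k + 7)/(k**5 + 15*k**4 + 85*k**3 + 225*k**2 + 274*k + 120)
(s_(k+1) − s_k) − t_k = 0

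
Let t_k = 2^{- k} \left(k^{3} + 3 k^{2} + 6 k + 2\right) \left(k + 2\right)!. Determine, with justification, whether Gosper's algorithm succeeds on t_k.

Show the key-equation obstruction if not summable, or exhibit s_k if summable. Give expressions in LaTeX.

r(k) = (k**4 + 9*k**3 + 33*k**2 + 57*k + 36)/(2*(k**3 + 3*k**2 + 6*k + 2)) after simplifying.
Factor: A=k/2 + 3/2; B=1; C=k**3 + 3*k**2 + 6*k + 2.
Key eq: (k/2 + 3/2)·f(k+1) = (1)·f(k) + (k**3 + 3*k**2 + 6*k + 2).
d = 2 from the (1,0,3) case.
A polynomial solution: f(k) = 2*(k - 1)*(k + 1).
So s_k = (B(k−1)f/C)·t_k = (2*(k - 1)*(k + 1)/(k**3 + 3*k**2 + 6*k + 2))·t_k = 2**(1 - k)*(k - 1)*(k + 1)*factorial(k + 2).
s_(k+1) − s_k = (k**3 + 3*k**2 + 6*k + 2)*factorial(k + 2)/2**k = t_k.

Yes. s_k = 2^{1 - k} \left(k - 1\right) \left(k + 1\right) \left(k + 2\right)!.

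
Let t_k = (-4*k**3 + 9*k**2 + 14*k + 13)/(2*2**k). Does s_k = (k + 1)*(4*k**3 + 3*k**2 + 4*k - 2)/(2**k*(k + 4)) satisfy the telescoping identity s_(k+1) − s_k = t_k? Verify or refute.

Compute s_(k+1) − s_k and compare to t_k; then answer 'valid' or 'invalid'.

s_(k+1) = (4*k**4 + 23*k**3 + 52*k**2 + 53*k + 18)/(2*2**k*(k + 5))
s_(k+1) − s_k = (-4*k**5 - 15*k**4 + 60*k**3 + 187*k**2 + 214*k + 92)/(2*2**k*(k**2 + 9*k + 20))
(s_(k+1) − s_k) − t_k = 3*(4*k**4 + 15*k**3 - 44*k**2 - 61*k - 56)/(2*2**k*(k**2 + 9*k + 20))

Invalid: residual 3*(4*k**4 + 15*k**3 - 44*k**2 - 61*k - 56)/(2*2**k*(k**2 + 9*k + 20)) ≠ 0.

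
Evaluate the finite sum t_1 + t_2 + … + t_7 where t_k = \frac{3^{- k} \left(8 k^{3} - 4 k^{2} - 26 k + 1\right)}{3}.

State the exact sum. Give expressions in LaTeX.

The ratio is (8*k**3 + 20*k**2 - 10*k - 21)/(3*(8*k**3 - 4*k**2 - 26*k + 1)).
Gosper form: A/B · C(k+1)/C(k) with A=1/3, B=1, C=k**3 - k**2/2 - 13*k/4 + 1/8.
Key eq: (1/3)·f(k+1) = (1)·f(k) + (k**3 - k**2/2 - 13*k/4 + 1/8).
deg f ≤ 3 (via 0,0,3).
Solve for f: f(k) = -3*(4*k**3 + 4*k**2 - 3*k + 3)/8 (degree 3 ≤ 3).
Certificate R = B(k−1)f/C = -3*(4*k**3 + 4*k**2 - 3*k + 3)/(8*k**3 - 4*k**2 - 26*k + 1) gives s_k = (-4*k**3 - 4*k**2 + 3*k - 3)/3**k.
Check: Δs_k = (8*k**3 - 4*k**2 - 26*k + 1)/(3*3**k). ✓
Σ_(k=1)^(7) t_k = s_(8) − s_(1) = -761/2187 − (-8/3) = 5071/2187.

Σ = 5071/2187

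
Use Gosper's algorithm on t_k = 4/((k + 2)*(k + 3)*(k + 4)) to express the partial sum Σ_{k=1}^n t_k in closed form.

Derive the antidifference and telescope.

S(n) = n*(n + 7)/(6*(n**2 + 7*n + 12))

t_(k+1)/t_k = (k + 2)/(k + 5).
So A=k + 2 and B=k + 5, with C=1.
Need (k + 2)·f(k+1) − (k + 4)·f(k) = 1.
From deg A=1, deg B=1, deg C=0: d=2.
Match coefficients ⇒ f(k) = k*(k + 5)/12.
So s_k = (B(k−1)f/C)·t_k = (k*(k + 4)*(k + 5)/12)·t_k = k*(k + 5)/(3*(k + 2)*(k + 3)).
Δs = 4/(k**3 + 9*k**2 + 26*k + 24), as required.
Telescope: S(n) = s_(n+1) − s_(1) = (n**2 + 7*n + 6)/(3*(n**2 + 7*n + 12)) − (1/6) = n*(n + 7)/(6*(n**2 + 7*n + 12)).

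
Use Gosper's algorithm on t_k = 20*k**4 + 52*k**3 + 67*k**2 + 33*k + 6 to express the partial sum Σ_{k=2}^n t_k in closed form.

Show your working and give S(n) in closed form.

S(n) = 4*n**5 + 23*n**4 + 55*n**3 + 63*n**2 + 33*n - 178

The ratio is (20*k**4 + 132*k**3 + 343*k**2 + 403*k + 178)/(20*k**4 + 52*k**3 + 67*k**2 + 33*k + 6).
A = 1, B = 1, C = k**4 + 13*k**3/5 + 67*k**2/20 + 33*k/20 + 3/10.
Solve (1)·f(k+1) − (1)·f(k) = k**4 + 13*k**3/5 + 67*k**2/20 + 33*k/20 + 3/10.
Bound: deg f ≤ 5.
Match coefficients ⇒ f(k) = k**2*(4*k**3 + 3*k**2 + 3*k - 4)/20.
So s_k = (B(k−1)f/C)·t_k = (k**2*(4*k**3 + 3*k**2 + 3*k - 4)/(20*k**4 + 52*k**3 + 67*k**2 + 33*k + 6))·t_k = k**2*(4*k**3 + 3*k**2 + 3*k - 4).
Δs = 20*k**4 + 52*k**3 + 67*k**2 + 33*k + 6, as required.
Telescope: S(n) = s_(n+1) − s_(2) = 4*n**5 + 23*n**4 + 55*n**3 + 63*n**2 + 33*n + 6 − (184) = 4*n**5 + 23*n**4 + 55*n**3 + 63*n**2 + 33*n - 178.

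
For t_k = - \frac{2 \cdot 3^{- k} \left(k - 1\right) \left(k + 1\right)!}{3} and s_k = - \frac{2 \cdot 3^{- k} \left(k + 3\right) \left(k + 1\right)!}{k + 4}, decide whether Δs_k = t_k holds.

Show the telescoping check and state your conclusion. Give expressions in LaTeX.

Invalid: residual \frac{2 \cdot 3^{- k} \left(k^{2} + 3 k - 7\right) \left(k + 1\right)!}{3 \left(k + 4\right) \left(k + 5\right)} ≠ 0.

s_(k+1) = -2*(k + 4)*factorial(k + 2)/(3*3**k*(k + 5))
s_(k+1) − s_k = -2*(k**3 + 7*k**2 + 8*k - 13)*factorial(k + 1)/(3*3**k*(k + 4)*(k + 5))
(s_(k+1) − s_k) − t_k = 2*(k**2 + 3*k - 7)*factorial(k + 1)/(3*3**k*(k + 4)*(k + 5))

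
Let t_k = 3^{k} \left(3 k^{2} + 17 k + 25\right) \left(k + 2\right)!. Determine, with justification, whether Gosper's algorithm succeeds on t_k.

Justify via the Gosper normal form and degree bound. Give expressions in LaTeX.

t_(k+1)/t_k = 3*(3*k**3 + 32*k**2 + 114*k + 135)/(3*k**2 + 17*k + 25).
Factor: A=3*k + 9; B=1; C=k**2 + 17*k/3 + 25/3.
Need (3*k + 9)·f(k+1) − (1)·f(k) = k**2 + 17*k/3 + 25/3.
Degrees (1,0,2) ⇒ d ≤ 1.
Match coefficients ⇒ f(k) = (k + 2)/3.
So s_k = (B(k−1)f/C)·t_k = ((k + 2)/(3*k**2 + 17*k + 25))·t_k = 3**k*(k + 2)*factorial(k + 2).
Verify: 3**k*(3*k**2 + 17*k + 25)*factorial(k + 2) matches t_k.

Yes. s_k = 3^{k} \left(k + 2\right) \left(k + 2\right)!.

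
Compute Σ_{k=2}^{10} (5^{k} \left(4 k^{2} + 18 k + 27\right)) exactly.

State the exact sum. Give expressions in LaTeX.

Compute t_(k+1)/t_k: get 5*(4*k**2 + 26*k + 49)/(4*k**2 + 18*k + 27).
Take A(k)=5, B(k)=1, C(k)=k**2 + 9*k/2 + 27/4.
Set up (5)·f(k+1) − (1)·f(k) − (k**2 + 9*k/2 + 27/4) = 0.
d = 2 from the (0,0,2) case.
Match coefficients ⇒ f(k) = (k**2 + 2*k + 3)/4.
So s_k = (B(k−1)f/C)·t_k = ((k**2 + 2*k + 3)/(4*k**2 + 18*k + 27))·t_k = 5**k*(k**2 + 2*k + 3).
Δs = 5**k*(4*k**2 + 18*k + 27), as required.
Σ_(k=2)^(10) t_k = s_(11) − s_(2) = 7128906250 − (275) = 7128905975.

Σ = 7128905975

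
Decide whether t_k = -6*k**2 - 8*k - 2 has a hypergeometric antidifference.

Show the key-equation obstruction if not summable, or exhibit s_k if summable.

Yes. s_k = k*(-2*k**2 - k + 1).

Step 1: r(k) = (3*k**2 + 10*k + 8)/(3*k**2 + 4*k + 1).
Gosper form: A/B · C(k+1)/C(k) with A=1, B=1, C=k**2 + 4*k/3 + 1/3.
Set up (1)·f(k+1) − (1)·f(k) − (k**2 + 4*k/3 + 1/3) = 0.
From deg A=0, deg B=0, deg C=2: d=3.
A polynomial solution: f(k) = k*(k + 1)*(2*k - 1)/6.
Certificate R = B(k−1)f/C = k*(2*k - 1)/(2*(3*k + 1)) gives s_k = k*(-2*k**2 - k + 1).
Verify: -6*k**2 - 8*k - 2 matches t_k.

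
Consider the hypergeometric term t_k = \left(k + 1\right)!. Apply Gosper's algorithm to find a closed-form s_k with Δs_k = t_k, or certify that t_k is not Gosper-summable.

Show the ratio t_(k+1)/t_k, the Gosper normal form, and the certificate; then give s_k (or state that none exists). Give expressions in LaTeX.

none (Gosper's algorithm certifies no s_k)

Compute t_(k+1)/t_k: get k + 2.
Gosper form: A/B · C(k+1)/C(k) with A=k + 2, B=1, C=1.
Need (k + 2)·f(k+1) − (1)·f(k) = 1.
d = -1 from the (1,0,0) case.
deg f ≤ -1 is impossible — no certificate.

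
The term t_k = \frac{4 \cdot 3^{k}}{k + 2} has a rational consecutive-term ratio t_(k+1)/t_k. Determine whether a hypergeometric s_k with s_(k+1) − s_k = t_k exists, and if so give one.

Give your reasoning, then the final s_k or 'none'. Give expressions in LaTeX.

none — t_k is not Gosper-summable

Step 1: r(k) = 3*(k + 2)/(k + 3).
Factor: A=3*k + 6; B=k + 3; C=1.
Need (3*k + 6)·f(k+1) − (k + 2)·f(k) = 1.
Degrees (1,1,0) ⇒ d ≤ -1.
Negative degree bound (-1): no f exists, t_k not Gosper-summable.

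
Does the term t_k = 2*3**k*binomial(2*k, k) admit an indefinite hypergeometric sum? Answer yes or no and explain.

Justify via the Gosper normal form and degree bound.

No — t_k has no hypergeometric antidifference.

The ratio is 6*(2*k + 1)/(k + 1).
A = 12*k + 6, B = k + 1, C = 1.
Solve (12*k + 6)·f(k+1) − (k)·f(k) = 1.
d = -1 from the (1,1,0) case.
d = -1 < 0 ⇒ no nonzero polynomial f; not summable.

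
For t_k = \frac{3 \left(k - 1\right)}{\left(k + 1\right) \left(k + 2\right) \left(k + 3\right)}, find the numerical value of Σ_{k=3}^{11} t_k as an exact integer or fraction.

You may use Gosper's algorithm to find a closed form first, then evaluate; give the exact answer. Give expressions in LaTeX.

Ratio r(k) = k*(k + 1)/((k - 1)*(k + 4)).
Normal form (A,B,C) = (k + 1, k + 4, k - 1).
f must satisfy (k + 1)·f(k+1) − (k + 3)·f(k) = k - 1.
From deg A=1, deg B=1, deg C=1: d=2.
Match coefficients ⇒ f(k) = -k.
Certificate R = B(k−1)f/C = -k*(k + 3)/(k - 1) gives s_k = -3*k/((k + 1)*(k + 2)).
Δs = 3*(k - 1)/(k**3 + 6*k**2 + 11*k + 6), as required.
Telescoping: Σ = s_(12) − s_(3) = -18/91 − (-9/20) = 459/1820.

Σ = 459/1820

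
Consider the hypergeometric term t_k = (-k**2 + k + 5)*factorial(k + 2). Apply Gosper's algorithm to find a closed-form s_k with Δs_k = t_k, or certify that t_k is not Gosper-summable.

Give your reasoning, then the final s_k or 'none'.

Step 1: r(k) = (k + 3)*(k - (k + 1)**2 + 6)/(-k**2 + k + 5).
Normal form (A,B,C) = (k + 3, 1, k**2 - k - 5).
f must satisfy (k + 3)·f(k+1) − (1)·f(k) = k**2 - k - 5.
Bound: deg f ≤ 1.
A polynomial solution: f(k) = k - 4.
Get s_k = R·t_k = -(k - 4)*factorial(k + 2) with R(k) = B(k−1)f(k)/C(k) = (k - 4)/(k**2 - k - 5).
Verify: (-k**2 + k + 5)*factorial(k + 2) matches t_k.

s_k = -(k - 4)*factorial(k + 2)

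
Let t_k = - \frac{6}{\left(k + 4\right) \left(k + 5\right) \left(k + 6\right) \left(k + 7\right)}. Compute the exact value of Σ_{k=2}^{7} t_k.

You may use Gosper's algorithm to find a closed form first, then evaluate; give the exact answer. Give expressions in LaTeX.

t_(k+1)/t_k = (k + 4)/(k + 8).
Take A(k)=k + 4, B(k)=k + 8, C(k)=1.
Key eq: (k + 4)·f(k+1) = (k + 7)·f(k) + (1).
deg f ≤ 3 (via 1,1,0).
A polynomial solution: f(k) = k*(k**2 + 15*k + 74)/360.
Certificate R = B(k−1)f/C = k*(k + 7)*(k**2 + 15*k + 74)/360 gives s_k = k*(-k**2 - 15*k - 74)/(60*(k + 4)*(k + 5)*(k + 6)).
Check: Δs_k = -6/(k**4 + 22*k**3 + 179*k**2 + 638*k + 840). ✓
Σ_(k=2)^(7) t_k = s_(8) − s_(2) = -43/2730 − (-3/280) = -11/2184.

Σ = -11/2184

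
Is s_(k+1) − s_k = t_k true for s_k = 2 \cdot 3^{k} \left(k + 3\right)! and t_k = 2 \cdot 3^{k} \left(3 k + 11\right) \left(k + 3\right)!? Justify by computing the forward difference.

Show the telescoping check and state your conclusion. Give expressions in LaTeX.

valid (s_(k+1) − s_k reduces to t_k)

s_(k+1) = 6*3**k*factorial(k + 4)
s_(k+1) − s_k = 2*3**k*(3*k + 11)*factorial(k + 3)
(s_(k+1) − s_k) − t_k = 0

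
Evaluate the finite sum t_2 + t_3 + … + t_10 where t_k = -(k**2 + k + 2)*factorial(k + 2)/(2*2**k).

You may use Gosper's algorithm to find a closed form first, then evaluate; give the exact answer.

t_(k+1)/t_k = (k + 3)*(k + (k + 1)**2 + 3)/(2*(k**2 + k + 2)).
So A=k/2 + 3/2 and B=1, with C=k**2 + k + 2.
Solve (k/2 + 3/2)·f(k+1) − (1)·f(k) = k**2 + k + 2.
Bound: deg f ≤ 1.
Solve for f: f(k) = 2*(k - 1) (degree 1 ≤ 1).
Get s_k = R·t_k = -(k - 1)*factorial(k + 2)/2**k with R(k) = B(k−1)f(k)/C(k) = 2*(k - 1)/(k**2 + k + 2).
s_(k+1) − s_k = -(k**2 + k + 2)*factorial(k + 2)/(2*2**k) = t_k.
Sum = s_(11) − s_(2); s_(11) = -30405375, s_(2) = -6 ⇒ -30405369.

Σ = -30405369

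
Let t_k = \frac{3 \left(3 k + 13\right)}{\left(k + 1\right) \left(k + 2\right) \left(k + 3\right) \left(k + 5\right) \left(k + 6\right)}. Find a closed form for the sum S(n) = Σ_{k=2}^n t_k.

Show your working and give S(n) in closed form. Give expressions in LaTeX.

S(n) = \frac{n^{3} + 11 n^{2} + 36 n - 48}{28 \left(n^{3} + 11 n^{2} + 36 n + 36\right)}

The ratio is (k + 1)*(k + 5)*(3*k + 16)/((k + 4)*(k + 7)*(3*k + 13)).
Take A(k)=k + 1, B(k)=k + 7, C(k)=k**2 + 25*k/3 + 52/3.
f must satisfy (k + 1)·f(k+1) − (k + 6)·f(k) = k**2 + 25*k/3 + 52/3.
Degrees (1,1,2) ⇒ d ≤ 5.
Match coefficients ⇒ f(k) = k*(k + 3)*(k + 4)*(k**2 + 8*k + 17)/30.
Then R = B(k−1)f/C = k*(k + 3)*(k + 6)*(k**2 + 8*k + 17)/(10*(3*k + 13)), so s_k = R(k)·t_k = 3*k*(k**2 + 8*k + 17)/(10*(k**3 + 8*k**2 + 17*k + 10)).
Δs = 3*(3*k + 13)/(k**5 + 17*k**4 + 107*k**3 + 307*k**2 + 396*k + 180), as required.
s_(n+1) = 3*(n**3 + 11*n**2 + 36*n + 26)/(10*(n**3 + 11*n**2 + 36*n + 36)) and s_(2) = 37/140, so S(n) = (n**3 + 11*n**2 + 36*n - 48)/(28*(n**3 + 11*n**2 + 36*n + 36)).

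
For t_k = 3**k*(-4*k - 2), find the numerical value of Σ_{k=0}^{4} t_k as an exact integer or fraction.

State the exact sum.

Σ = -1946

r(k) = 3*(2*k + 3)/(2*k + 1) after simplifying.
Normal form (A,B,C) = (3, 1, k + 1/2).
Key eq: (3)·f(k+1) = (1)·f(k) + (k + 1/2).
From deg A=0, deg B=0, deg C=1: d=1.
Coefficient equations give f(k) = (k - 1)/2.
Then R = B(k−1)f/C = (k - 1)/(2*k + 1), so s_k = R(k)·t_k = 2*3**k*(1 - k).
s_(k+1) − s_k = 3**k*(-4*k - 2) = t_k.
Telescoping: Σ = s_(5) − s_(0) = -1944 − (2) = -1946.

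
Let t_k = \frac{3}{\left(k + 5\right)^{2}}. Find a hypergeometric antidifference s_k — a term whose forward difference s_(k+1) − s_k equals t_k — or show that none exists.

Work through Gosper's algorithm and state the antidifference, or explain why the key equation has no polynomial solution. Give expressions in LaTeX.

Compute t_(k+1)/t_k: get (k + 5)**2/(k + 6)**2.
Take A(k)=k**2 + 10*k + 25, B(k)=k**2 + 12*k + 36, C(k)=1.
f must satisfy (k**2 + 10*k + 25)·f(k+1) − (k**2 + 10*k + 25)·f(k) = 1.
Degrees (2,2,0) ⇒ d ≤ 0.
Generic f = c0 gives residual -1; -1 = 0 cannot hold, so t_k is not Gosper-summable.

none — t_k is not Gosper-summable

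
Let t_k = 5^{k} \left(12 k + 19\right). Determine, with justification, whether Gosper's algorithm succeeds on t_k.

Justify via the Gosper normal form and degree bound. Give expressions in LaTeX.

Compute t_(k+1)/t_k: get 5*(12*k + 31)/(12*k + 19).
Factor: A=5; B=1; C=k + 19/12.
f must satisfy (5)·f(k+1) − (1)·f(k) = k + 19/12.
deg f ≤ 1 (via 0,0,1).
Solve for f: f(k) = (3*k + 1)/12 (degree 1 ≤ 1).
So s_k = (B(k−1)f/C)·t_k = ((3*k + 1)/(12*k + 19))·t_k = 5**k*(3*k + 1).
s_(k+1) − s_k = 5**k*(12*k + 19) = t_k.

Yes. s_k = 5^{k} \left(3 k + 1\right).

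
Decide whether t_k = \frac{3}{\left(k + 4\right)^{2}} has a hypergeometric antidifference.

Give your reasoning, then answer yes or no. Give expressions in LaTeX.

t_(k+1)/t_k = (k + 4)**2/(k + 5)**2.
So A=k**2 + 8*k + 16 and B=k**2 + 10*k + 25, with C=1.
Set up (k**2 + 8*k + 16)·f(k+1) − (k**2 + 8*k + 16)·f(k) − (1) = 0.
d = 0 from the (2,2,0) case.
Generic f = c0 gives residual -1; -1 = 0 cannot hold, so t_k is not Gosper-summable.

No — key equation has no polynomial f.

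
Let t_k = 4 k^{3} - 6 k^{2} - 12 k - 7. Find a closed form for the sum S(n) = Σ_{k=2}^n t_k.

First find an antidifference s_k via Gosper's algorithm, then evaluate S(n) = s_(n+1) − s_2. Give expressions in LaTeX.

S(n) = n^{4} - 8 n^{2} - 14 n + 21

Step 1: r(k) = (4*k**3 + 6*k**2 - 12*k - 21)/(4*k**3 - 6*k**2 - 12*k - 7).
A = 1, B = 1, C = k**3 - 3*k**2/2 - 3*k - 7/4.
Solve (1)·f(k+1) − (1)·f(k) = k**3 - 3*k**2/2 - 3*k - 7/4.
Degrees (0,0,3) ⇒ d ≤ 4.
Solve for f: f(k) = k*(k**3 - 4*k**2 - 2*k - 2)/4 (degree 4 ≤ 4).
Then R = B(k−1)f/C = k*(k**3 - 4*k**2 - 2*k - 2)/(4*k**3 - 6*k**2 - 12*k - 7), so s_k = R(k)·t_k = k*(k**3 - 4*k**2 - 2*k - 2).
Verify: 4*k**3 - 6*k**2 - 12*k - 7 matches t_k.
Telescope: S(n) = s_(n+1) − s_(2) = n**4 - 8*n**2 - 14*n - 7 − (-28) = n**4 - 8*n**2 - 14*n + 21.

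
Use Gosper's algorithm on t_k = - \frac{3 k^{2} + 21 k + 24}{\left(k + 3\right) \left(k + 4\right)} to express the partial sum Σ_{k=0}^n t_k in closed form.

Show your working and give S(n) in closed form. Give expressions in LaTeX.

Ratio r(k) = (k + 3)*(7*k + (k + 1)**2 + 15)/((k + 5)*(k**2 + 7*k + 8)).
Take A(k)=k + 3, B(k)=k + 5, C(k)=k**2 + 7*k + 8.
Solve (k + 3)·f(k+1) − (k + 4)·f(k) = k**2 + 7*k + 8.
Bound: deg f ≤ 2.
Coefficient equations give f(k) = k*(3*k + 5)/3.
Get s_k = R·t_k = -k*(3*k + 5)/(k + 3) with R(k) = B(k−1)f(k)/C(k) = k*(k + 4)*(3*k + 5)/(3*(k**2 + 7*k + 8)).
s_(k+1) − s_k = 3*(-k**2 - 7*k - 8)/(k**2 + 7*k + 12) = t_k.
Evaluate: s_(n+1) = (-3*n**2 - 11*n - 8)/(n + 4); subtract s_(0) = 0 ⇒ S(n) = (-3*n**2 - 11*n - 8)/(n + 4).

S(n) = \frac{- 3 n^{2} - 11 n - 8}{n + 4}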